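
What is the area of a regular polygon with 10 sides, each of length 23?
For a regular 10-gon with side length s = 23:
Apothem a = s / (2*tan(pi/10)) = 23 / (2*tan(pi/10)) ≈ 35.3934
Perimeter P = 10 * 23 = 230
Area = (1/2) * P * a = (1/2) * 230 * 35.3934 = 4070.24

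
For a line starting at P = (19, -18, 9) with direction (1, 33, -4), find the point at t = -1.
P(-1) = (19 + 1(-1), -18 + 33(-1), 9 + (-4)(-1)) = (18, -51, 13)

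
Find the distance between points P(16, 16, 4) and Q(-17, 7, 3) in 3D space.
d = √[(-33)² + (-9)² + (-1)²] = √1171 = 34.22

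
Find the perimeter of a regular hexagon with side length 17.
Perimeter = number of sides * side length
Perimeter = 6 * 17
Perimeter = 102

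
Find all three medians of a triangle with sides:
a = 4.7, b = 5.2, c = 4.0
Using m_x = ½√(2y² + 2z² - x²):
m_a = ½√(2·5.2² + 2·4.0² - 4.7²) = ½√63.99 = 4
m_b = ½√(2·4.7² + 2·4.0² - 5.2²) = ½√49.14 = 3.505
m_c = ½√(2·4.7² + 2·5.2² - 4.0²) = ½√82.26 = 4.535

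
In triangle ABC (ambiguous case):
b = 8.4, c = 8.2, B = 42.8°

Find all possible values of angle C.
sin(C)/c = sin(B)/b  →  sin(C) = c·sin(B)/b = 8.2·sin(42.8°)/8.4 = 0.663264
C₁ = arcsin(0.663264) = 41.55°,  C₂ = 180° - C₁ = 138.45°
Check C₂: A = 180° - 42.8° - 138.45° = -1.25° ≤ 0, rejected
C = 41.55° (one solution)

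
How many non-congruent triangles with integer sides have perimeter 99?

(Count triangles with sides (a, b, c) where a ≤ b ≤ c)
With a ≤ b ≤ c and a + b + c = 99, the triangle inequality a + b > c gives c < 99/2, so c ≤ 49.
Iterate a from 1 to ⌊p/3⌋ = 33; for each a, b ranges from a to ⌊(p−a)/2⌋ with c = p − a − b, keeping only c ≥ b.
Triples: (1, 49, 49), (2, 48, 49), (3, 47, 49), …
Count = 217 triangles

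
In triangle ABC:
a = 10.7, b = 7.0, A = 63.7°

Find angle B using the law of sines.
sin(B)/b = sin(A)/a
sin(B) = b·sin(A)/a = 7.0·sin(63.7°)/10.7 = 0.586486
B = arcsin(0.586486) = 35.91°  (b ≤ a, so B ≤ A and the acute solution is unique)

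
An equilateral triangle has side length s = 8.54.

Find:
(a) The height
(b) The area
(a) Height h = s·√3/2 = 8.54·√3/2 = 7.396
(b) Area = (√3/4)·s² = (√3/4)·8.54² = (√3/4)·72.9316 = 31.58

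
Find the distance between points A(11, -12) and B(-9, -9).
Using the distance formula: d = sqrt((x₂-x₁)² + (y₂-y₁)²)
dx = (-9) - 11 = -20
dy = (-9) - (-12) = 3
d = sqrt((-20)² + 3²) = sqrt(400 + 9) = sqrt(409) = 20.22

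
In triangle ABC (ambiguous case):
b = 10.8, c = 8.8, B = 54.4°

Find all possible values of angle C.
sin(C)/c = sin(B)/b  →  sin(C) = c·sin(B)/b = 8.8·sin(54.4°)/10.8 = 0.662527
C₁ = arcsin(0.662527) = 41.49°,  C₂ = 180° - C₁ = 138.51°
Check C₂: A = 180° - 54.4° - 138.51° = -12.91° ≤ 0, rejected
C = 41.49° (one solution)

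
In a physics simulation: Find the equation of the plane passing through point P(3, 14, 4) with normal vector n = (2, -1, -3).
d = n·P = (2)(3) + (-1)(14) + (-3)(4) = -20
Plane: 2x - y - 3z = -20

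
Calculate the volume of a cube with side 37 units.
Volume = s³
Volume = 37³
Volume = 50653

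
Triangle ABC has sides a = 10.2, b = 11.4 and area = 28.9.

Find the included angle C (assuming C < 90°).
Area = ½ab·sin(C)  →  sin(C) = 2·Area/(ab)
sin(C) = 2·28.9/(10.2·11.4) = 0.497076
C = arcsin(0.497076) = 29.81°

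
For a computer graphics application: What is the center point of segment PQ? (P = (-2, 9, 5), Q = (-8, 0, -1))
Midpoint = ((-2-8)/2, (9+0)/2, (5-1)/2) = (-5, 4.5, 2)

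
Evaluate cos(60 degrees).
cos(60 degrees) = 1/2
Decimal approximation: 0.5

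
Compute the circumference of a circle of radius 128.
Circumference = 2 * pi * r
Circumference = 2 * pi * 128
Circumference = 804.25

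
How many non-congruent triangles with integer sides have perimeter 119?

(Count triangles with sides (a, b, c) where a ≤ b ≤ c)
With a ≤ b ≤ c and a + b + c = 119, the triangle inequality a + b > c gives c < 119/2, so c ≤ 59.
Iterate a from 1 to ⌊p/3⌋ = 39; for each a, b ranges from a to ⌊(p−a)/2⌋ with c = p − a − b, keeping only c ≥ b.
Triples: (1, 59, 59), (2, 58, 59), (3, 57, 59), …
Count = 310 triangles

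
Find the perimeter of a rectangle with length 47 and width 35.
Perimeter = 2 * (length + width)
Perimeter = 2 * (47 + 35)
Perimeter = 2 * 82
Perimeter = 164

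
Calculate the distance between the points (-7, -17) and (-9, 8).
Using the distance formula: d = sqrt((x₂-x₁)² + (y₂-y₁)²)
dx = (-9) - (-7) = -2
dy = 8 - (-17) = 25
d = sqrt((-2)² + 25²) = sqrt(4 + 625) = sqrt(629) = 25.08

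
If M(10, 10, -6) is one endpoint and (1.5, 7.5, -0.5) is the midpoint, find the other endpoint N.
N = (2×1.5 - 10, 2×7.5 - 10, 2×(-0.5) - (-6)) = (-7, 5, 5)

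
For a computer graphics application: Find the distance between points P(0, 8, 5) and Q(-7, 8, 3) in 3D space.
d = √[(-7)² + (0)² + (-2)²] = √53 = 7.28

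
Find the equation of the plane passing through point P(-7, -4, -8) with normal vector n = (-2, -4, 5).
d = n·P = (-2)(-7) + (-4)(-4) + (5)(-8) = -10
Plane: -2x - 4y + 5z = -10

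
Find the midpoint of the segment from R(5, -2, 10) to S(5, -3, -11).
Midpoint = ((5+5)/2, (-2-3)/2, (10-11)/2) = (5, -2.5, -0.5)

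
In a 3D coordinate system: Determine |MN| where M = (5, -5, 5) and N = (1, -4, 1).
d = √[(-4)² + (1)² + (-4)²] = √33 = 5.745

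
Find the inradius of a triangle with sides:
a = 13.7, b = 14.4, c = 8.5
s = (a+b+c)/2 = (13.7+14.4+8.5)/2 = 18.3
Area = √(s(s-a)(s-b)(s-c)) = √(18.3·4.6·3.9·9.8) = 56.7218
r = Area/s = 56.7218/18.3 = 3.1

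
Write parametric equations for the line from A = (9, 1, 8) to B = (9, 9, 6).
Direction vector d = B - A = (0, 8, -2)
x = 9, y = 1 + 8t, z = 8 - 2t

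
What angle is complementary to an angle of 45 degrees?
Complementary angles sum to 90 degrees.
Other angle = 90 - 45
Other angle = 45 degrees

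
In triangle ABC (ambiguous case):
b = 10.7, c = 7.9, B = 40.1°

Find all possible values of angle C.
sin(C)/c = sin(B)/b  →  sin(C) = c·sin(B)/b = 7.9·sin(40.1°)/10.7 = 0.475568
C₁ = arcsin(0.475568) = 28.4°,  C₂ = 180° - C₁ = 151.6°
Check C₂: A = 180° - 40.1° - 151.6° = -11.7° ≤ 0, rejected
C = 28.4° (one solution)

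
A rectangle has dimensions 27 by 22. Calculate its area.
Area = length * width
Area = 27 * 22
Area = 594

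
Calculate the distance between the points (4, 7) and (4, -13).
Using the distance formula: d = sqrt((x₂-x₁)² + (y₂-y₁)²)
dx = 4 - 4 = 0
dy = (-13) - 7 = -20
d = sqrt(0² + (-20)²) = sqrt(0 + 400) = sqrt(400) = 20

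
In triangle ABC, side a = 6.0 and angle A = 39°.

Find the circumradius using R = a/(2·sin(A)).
R = a/(2·sin(A)) = 6.0/(2·sin(39°))
R = 6.0/(2·0.629320) = 6.0/1.258641 = 4.767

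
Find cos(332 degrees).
cos(332 degrees) = 0.8829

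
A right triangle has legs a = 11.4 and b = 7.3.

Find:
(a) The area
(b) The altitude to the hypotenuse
(a) Area = ½ab = ½·11.4·7.3 = 41.61
(b) Hypotenuse c = √(11.4² + 7.3²) = √183.25 = 13.537
    Area = ½·c·h_c  →  h_c = 2·Area/c = 2·41.61/13.537 = 6.148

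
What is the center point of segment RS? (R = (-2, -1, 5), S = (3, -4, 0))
Midpoint = ((-2+3)/2, (-1-4)/2, (5+0)/2) = (0.5, -2.5, 2.5)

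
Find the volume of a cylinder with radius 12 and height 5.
Volume = pi * r² * h
Volume = pi * 12² * 5
Volume = pi * 144 * 5
Volume = pi * 720
Volume = 2261.95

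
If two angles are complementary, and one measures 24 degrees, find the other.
Complementary angles sum to 90 degrees.
Other angle = 90 - 24
Other angle = 66 degrees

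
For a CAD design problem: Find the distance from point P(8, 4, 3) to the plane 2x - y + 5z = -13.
d = |2(8) + (-1)(4) + 5(3) - (-13)| / √(2² + (-1)² + 5²) = 40/√30 = 7.303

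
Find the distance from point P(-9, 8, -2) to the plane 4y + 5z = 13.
d = |0(-9) + 4(8) + 5(-2) - (13)| / √(0² + 4² + 5²) = 9/√41 = 1.406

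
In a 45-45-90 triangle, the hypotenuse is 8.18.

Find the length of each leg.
In a 45-45-90 triangle, hypotenuse = leg·√2  →  leg = hypotenuse/√2
leg = 8.18/√2 = 5.784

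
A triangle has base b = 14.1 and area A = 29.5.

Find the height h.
A = ½bh  →  h = 2A/b
h = 2·29.5/14.1 = 4.184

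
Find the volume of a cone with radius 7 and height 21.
Volume = (1/3) * pi * r² * h
Volume = (1/3) * pi * 7² * 21
Volume = (1/3) * pi * 49 * 21
Volume = (1/3) * pi * 1029
Volume = 1077.57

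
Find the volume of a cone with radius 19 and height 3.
Volume = (1/3) * pi * r² * h
Volume = (1/3) * pi * 19² * 3
Volume = (1/3) * pi * 361 * 3
Volume = (1/3) * pi * 1083
Volume = 1134.11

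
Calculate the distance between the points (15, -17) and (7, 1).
Using the distance formula: d = sqrt((x₂-x₁)² + (y₂-y₁)²)
dx = 7 - 15 = -8
dy = 1 - (-17) = 18
d = sqrt((-8)² + 18²) = sqrt(64 + 324) = sqrt(388) = 19.70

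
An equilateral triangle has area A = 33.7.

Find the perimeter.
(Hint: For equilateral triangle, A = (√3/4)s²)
A = (√3/4)s²  →  s² = 4A/√3 = 4·33.7/√3 = 77.8268
s = 8.82195
Perimeter = 3s = 26.47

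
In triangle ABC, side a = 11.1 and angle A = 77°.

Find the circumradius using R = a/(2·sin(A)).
R = a/(2·sin(A)) = 11.1/(2·sin(77°))
R = 11.1/(2·0.974370) = 11.1/1.948740 = 5.696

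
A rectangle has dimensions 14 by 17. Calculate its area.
Area = length * width
Area = 14 * 17
Area = 238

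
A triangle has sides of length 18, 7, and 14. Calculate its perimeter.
Perimeter = sum of all sides
Perimeter = 18 + 7 + 14
Perimeter = 39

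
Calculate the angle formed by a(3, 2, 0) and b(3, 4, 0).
a·b = 17, |a|² = 13, |b|² = 25
cos θ = 17/√325 ≈ 0.943
θ ≈ 19.44°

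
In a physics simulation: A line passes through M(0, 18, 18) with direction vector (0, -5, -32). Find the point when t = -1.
P(-1) = (0 + 0(-1), 18 + (-5)(-1), 18 + (-32)(-1)) = (0, 23, 50)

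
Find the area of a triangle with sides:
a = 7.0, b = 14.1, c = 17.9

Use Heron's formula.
s = (a+b+c)/2 = (7.0+14.1+17.9)/2 = 19.5
A = √(s(s-a)(s-b)(s-c)) = √(19.5·12.5·5.4·1.6)
A = √2106 = 45.89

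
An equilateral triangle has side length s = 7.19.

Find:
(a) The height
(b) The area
(a) Height h = s·√3/2 = 7.19·√3/2 = 6.227
(b) Area = (√3/4)·s² = (√3/4)·7.19² = (√3/4)·51.6961 = 22.39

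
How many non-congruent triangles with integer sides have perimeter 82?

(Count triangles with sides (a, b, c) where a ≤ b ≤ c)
With a ≤ b ≤ c and a + b + c = 82, the triangle inequality a + b > c gives c < 82/2, so c ≤ 40.
Iterate a from 1 to ⌊p/3⌋ = 27; for each a, b ranges from a to ⌊(p−a)/2⌋ with c = p − a − b, keeping only c ≥ b.
Triples: (2, 40, 40), (3, 39, 40), (4, 38, 40), …
Count = 140 triangles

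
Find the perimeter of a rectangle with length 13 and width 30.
Perimeter = 2 * (length + width)
Perimeter = 2 * (13 + 30)
Perimeter = 2 * 43
Perimeter = 86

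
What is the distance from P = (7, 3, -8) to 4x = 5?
d = |4(7) + 0(3) + 0(-8) - (5)| / √(4² + 0² + 0²) = 23/√16 = 5.75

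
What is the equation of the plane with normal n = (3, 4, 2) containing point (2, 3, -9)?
d = n·P = (3)(2) + (4)(3) + (2)(-9) = 0
Plane: 3x + 4y + 2z = 0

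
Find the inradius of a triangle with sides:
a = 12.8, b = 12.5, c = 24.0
s = (a+b+c)/2 = (12.8+12.5+24.0)/2 = 24.65
Area = √(s(s-a)(s-b)(s-c)) = √(24.65·11.85·12.15·0.65) = 48.03
r = Area/s = 48.03/24.65 = 1.948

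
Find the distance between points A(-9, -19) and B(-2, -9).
Using the distance formula: d = sqrt((x₂-x₁)² + (y₂-y₁)²)
dx = (-2) - (-9) = 7
dy = (-9) - (-19) = 10
d = sqrt(7² + 10²) = sqrt(49 + 100) = sqrt(149) = 12.21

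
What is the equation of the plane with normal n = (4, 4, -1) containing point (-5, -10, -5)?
d = n·P = (4)(-5) + (4)(-10) + (-1)(-5) = -55
Plane: 4x + 4y - z = -55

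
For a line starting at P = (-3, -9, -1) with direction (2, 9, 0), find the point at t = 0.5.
P(0.5) = (-3 + 2(0.5), -9 + 9(0.5), -1 + 0(0.5)) = (-2, -4.5, -1)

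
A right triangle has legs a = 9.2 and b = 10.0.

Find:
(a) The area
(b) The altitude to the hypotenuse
(a) Area = ½ab = ½·9.2·10.0 = 46
(b) Hypotenuse c = √(9.2² + 10.0²) = √184.64 = 13.5882
    Area = ½·c·h_c  →  h_c = 2·Area/c = 2·46/13.5882 = 6.771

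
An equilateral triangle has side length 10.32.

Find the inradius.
For an equilateral triangle, r = s/(2√3) where s is the side.
r = 10.32/(2√3) = 10.32/3.464102 = 2.979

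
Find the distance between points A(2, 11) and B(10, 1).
Using the distance formula: d = sqrt((x₂-x₁)² + (y₂-y₁)²)
dx = 10 - 2 = 8
dy = 1 - 11 = -10
d = sqrt(8² + (-10)²) = sqrt(64 + 100) = sqrt(164) = 12.81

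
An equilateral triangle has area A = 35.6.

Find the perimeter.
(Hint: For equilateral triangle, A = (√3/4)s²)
A = (√3/4)s²  →  s² = 4A/√3 = 4·35.6/√3 = 82.2147
s = 9.06723
Perimeter = 3s = 27.2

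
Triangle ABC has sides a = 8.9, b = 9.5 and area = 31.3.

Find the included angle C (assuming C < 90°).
Area = ½ab·sin(C)  →  sin(C) = 2·Area/(ab)
sin(C) = 2·31.3/(8.9·9.5) = 0.740390
C = arcsin(0.740390) = 47.76°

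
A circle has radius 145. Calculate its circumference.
Circumference = 2 * pi * r
Circumference = 2 * pi * 145
Circumference = 911.06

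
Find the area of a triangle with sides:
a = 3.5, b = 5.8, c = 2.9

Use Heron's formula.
s = (a+b+c)/2 = (3.5+5.8+2.9)/2 = 6.1
A = √(s(s-a)(s-b)(s-c)) = √(6.1·2.6·0.3·3.2)
A = √15.2256 = 3.902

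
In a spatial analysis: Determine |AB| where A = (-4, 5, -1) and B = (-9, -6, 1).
d = √[(-5)² + (-11)² + (2)²] = √150 = 12.25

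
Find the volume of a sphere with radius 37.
Volume = (4/3) * pi * r³
Volume = (4/3) * pi * 37³
Volume = (4/3) * pi * 50653
Volume = 212174.79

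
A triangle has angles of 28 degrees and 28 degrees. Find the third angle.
Sum of angles in a triangle = 180 degrees
Third angle = 180 - 28 - 28
Third angle = 124 degrees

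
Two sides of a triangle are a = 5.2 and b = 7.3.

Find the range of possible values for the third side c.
By the triangle inequality: |a - b| < c < a + b
|5.2 - 7.3| < c < 5.2 + 7.3
2.1 < c < 12.5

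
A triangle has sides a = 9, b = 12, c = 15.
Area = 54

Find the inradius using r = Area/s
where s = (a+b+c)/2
s = (9+12+15)/2 = 18
r = Area/s = 54/18 = 3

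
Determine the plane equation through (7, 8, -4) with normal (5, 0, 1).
d = n·P = (5)(7) + (0)(8) + (1)(-4) = 31
Plane: 5x + z = 31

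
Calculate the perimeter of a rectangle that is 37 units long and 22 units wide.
Perimeter = 2 * (length + width)
Perimeter = 2 * (37 + 22)
Perimeter = 2 * 59
Perimeter = 118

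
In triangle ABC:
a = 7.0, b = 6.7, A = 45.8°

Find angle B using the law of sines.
sin(B)/b = sin(A)/a
sin(B) = b·sin(A)/a = 6.7·sin(45.8°)/7.0 = 0.686186
B = arcsin(0.686186) = 43.33°  (b ≤ a, so B ≤ A and the acute solution is unique)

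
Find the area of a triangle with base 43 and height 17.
Area = (1/2) * base * height
Area = (1/2) * 43 * 17
Area = 365.50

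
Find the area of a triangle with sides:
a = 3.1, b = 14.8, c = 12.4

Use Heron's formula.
s = (a+b+c)/2 = (3.1+14.8+12.4)/2 = 15.15
A = √(s(s-a)(s-b)(s-c)) = √(15.15·12.05·0.35·2.75)
A = √175.712 = 13.26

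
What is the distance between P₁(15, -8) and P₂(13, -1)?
Using the distance formula: d = sqrt((x₂-x₁)² + (y₂-y₁)²)
dx = 13 - 15 = -2
dy = (-1) - (-8) = 7
d = sqrt((-2)² + 7²) = sqrt(4 + 49) = sqrt(53) = 7.28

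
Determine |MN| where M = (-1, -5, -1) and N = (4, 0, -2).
d = √[(5)² + (5)² + (-1)²] = √51 = 7.141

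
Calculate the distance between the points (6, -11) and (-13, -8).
Using the distance formula: d = sqrt((x₂-x₁)² + (y₂-y₁)²)
dx = (-13) - 6 = -19
dy = (-8) - (-11) = 3
d = sqrt((-19)² + 3²) = sqrt(361 + 9) = sqrt(370) = 19.24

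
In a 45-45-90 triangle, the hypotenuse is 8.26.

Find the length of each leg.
In a 45-45-90 triangle, hypotenuse = leg·√2  →  leg = hypotenuse/√2
leg = 8.26/√2 = 5.841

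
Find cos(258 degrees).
cos(258 degrees) = -0.2079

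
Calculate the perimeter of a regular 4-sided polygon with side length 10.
Perimeter = number of sides * side length
Perimeter = 4 * 10
Perimeter = 40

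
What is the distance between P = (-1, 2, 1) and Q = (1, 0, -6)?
d = √[(2)² + (-2)² + (-7)²] = √57 = 7.55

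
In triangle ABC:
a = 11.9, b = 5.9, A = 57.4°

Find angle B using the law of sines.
sin(B)/b = sin(A)/a
sin(B) = b·sin(A)/a = 5.9·sin(57.4°)/11.9 = 0.417686
B = arcsin(0.417686) = 24.69°  (b ≤ a, so B ≤ A and the acute solution is unique)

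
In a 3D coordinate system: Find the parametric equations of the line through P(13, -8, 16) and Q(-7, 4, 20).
Direction vector d = Q - P = (-20, 12, 4)
x = 13 - 20t, y = -8 + 12t, z = 16 + 4t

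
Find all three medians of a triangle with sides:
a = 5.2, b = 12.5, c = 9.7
Using m_x = ½√(2y² + 2z² - x²):
m_a = ½√(2·12.5² + 2·9.7² - 5.2²) = ½√473.64 = 10.88
m_b = ½√(2·5.2² + 2·9.7² - 12.5²) = ½√86.01 = 4.637
m_c = ½√(2·5.2² + 2·12.5² - 9.7²) = ½√272.49 = 8.254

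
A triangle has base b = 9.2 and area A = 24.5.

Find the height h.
A = ½bh  →  h = 2A/b
h = 2·24.5/9.2 = 5.326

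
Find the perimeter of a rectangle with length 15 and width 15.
Perimeter = 2 * (length + width)
Perimeter = 2 * (15 + 15)
Perimeter = 2 * 30
Perimeter = 60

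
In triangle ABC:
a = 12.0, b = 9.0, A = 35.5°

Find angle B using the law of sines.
sin(B)/b = sin(A)/a
sin(B) = b·sin(A)/a = 9.0·sin(35.5°)/12.0 = 0.435527
B = arcsin(0.435527) = 25.82°  (b ≤ a, so B ≤ A and the acute solution is unique)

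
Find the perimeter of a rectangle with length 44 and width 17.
Perimeter = 2 * (length + width)
Perimeter = 2 * (44 + 17)
Perimeter = 2 * 61
Perimeter = 122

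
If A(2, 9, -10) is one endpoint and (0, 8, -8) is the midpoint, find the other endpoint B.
B = (2×0 - 2, 2×8 - 9, 2×(-8) - (-10)) = (-2, 7, -6)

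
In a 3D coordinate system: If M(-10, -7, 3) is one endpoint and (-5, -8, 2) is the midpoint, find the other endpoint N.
N = (2×(-5) - (-10), 2×(-8) - (-7), 2×2 - 3) = (0, -9, 1)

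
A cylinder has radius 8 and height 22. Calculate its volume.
Volume = pi * r² * h
Volume = pi * 8² * 22
Volume = pi * 64 * 22
Volume = pi * 1408
Volume = 4423.36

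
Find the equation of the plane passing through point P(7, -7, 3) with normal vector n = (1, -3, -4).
d = n·P = (1)(7) + (-3)(-7) + (-4)(3) = 16
Plane: x - 3y - 4z = 16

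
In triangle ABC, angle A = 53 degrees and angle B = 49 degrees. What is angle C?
Sum of angles in a triangle = 180 degrees
Third angle = 180 - 53 - 49
Third angle = 78 degrees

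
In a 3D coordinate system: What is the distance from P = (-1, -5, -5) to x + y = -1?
d = |1(-1) + 1(-5) + 0(-5) - (-1)| / √(1² + 1² + 0²) = 5/√2 = 3.536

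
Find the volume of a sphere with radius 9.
Volume = (4/3) * pi * r³
Volume = (4/3) * pi * 9³
Volume = (4/3) * pi * 729
Volume = 3053.63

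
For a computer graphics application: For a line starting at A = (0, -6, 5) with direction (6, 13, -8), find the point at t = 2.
P(2) = (0 + 6(2), -6 + 13(2), 5 + (-8)(2)) = (12, 20, -11)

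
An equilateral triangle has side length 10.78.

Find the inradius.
For an equilateral triangle, r = s/(2√3) where s is the side.
r = 10.78/(2√3) = 10.78/3.464102 = 3.112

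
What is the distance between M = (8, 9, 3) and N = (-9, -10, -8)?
d = √[(-17)² + (-19)² + (-11)²] = √771 = 27.77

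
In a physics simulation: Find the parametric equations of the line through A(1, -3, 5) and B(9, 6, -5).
Direction vector d = B - A = (8, 9, -10)
x = 1 + 8t, y = -3 + 9t, z = 5 - 10t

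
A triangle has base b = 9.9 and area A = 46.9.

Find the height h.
A = ½bh  →  h = 2A/b
h = 2·46.9/9.9 = 9.475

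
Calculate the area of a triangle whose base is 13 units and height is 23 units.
Area = (1/2) * base * height
Area = (1/2) * 13 * 23
Area = 149.50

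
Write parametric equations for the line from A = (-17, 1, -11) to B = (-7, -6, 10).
Direction vector d = B - A = (10, -7, 21)
x = -17 + 10t, y = 1 - 7t, z = -11 + 21t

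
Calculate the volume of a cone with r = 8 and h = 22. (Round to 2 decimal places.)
Volume = (1/3) * pi * r² * h
Volume = (1/3) * pi * 8² * 22
Volume = (1/3) * pi * 64 * 22
Volume = (1/3) * pi * 1408
Volume = 1474.45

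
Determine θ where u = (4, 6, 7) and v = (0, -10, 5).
u·v = -25, |u|² = 101, |v|² = 125
cos θ = -25/√12625 ≈ -0.2225
θ ≈ 102.9°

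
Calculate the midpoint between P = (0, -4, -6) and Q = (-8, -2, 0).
Midpoint = ((0-8)/2, (-4-2)/2, (-6+0)/2) = (-4, -3, -3)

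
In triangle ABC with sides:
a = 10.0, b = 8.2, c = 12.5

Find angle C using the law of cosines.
cos(C) = (a² + b² - c²)/(2ab)
cos(C) = (10.0² + 8.2² - 12.5²)/(2·10.0·8.2) = 10.99/164 = 0.067012
C = arccos(0.067012) = 86.16°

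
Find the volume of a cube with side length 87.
Volume = s³
Volume = 87³
Volume = 658503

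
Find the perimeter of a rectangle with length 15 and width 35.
Perimeter = 2 * (length + width)
Perimeter = 2 * (15 + 35)
Perimeter = 2 * 50
Perimeter = 100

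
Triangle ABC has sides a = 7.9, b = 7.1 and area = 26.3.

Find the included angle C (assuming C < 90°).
Area = ½ab·sin(C)  →  sin(C) = 2·Area/(ab)
sin(C) = 2·26.3/(7.9·7.1) = 0.937779
C = arcsin(0.937779) = 69.68°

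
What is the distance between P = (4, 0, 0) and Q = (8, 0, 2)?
d = √[(4)² + (0)² + (2)²] = √20 = 4.472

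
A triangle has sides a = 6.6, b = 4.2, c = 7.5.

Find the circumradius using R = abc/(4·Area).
s = (a+b+c)/2 = 9.15
Area = √(s(s-a)(s-b)(s-c)) = √(9.15·2.55·4.95·1.65) = 13.8046
R = abc/(4·Area) = (6.6·4.2·7.5)/(4·13.8046) = 207.9/55.2184 = 3.765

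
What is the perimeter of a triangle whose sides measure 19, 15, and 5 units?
Perimeter = sum of all sides
Perimeter = 19 + 15 + 5
Perimeter = 39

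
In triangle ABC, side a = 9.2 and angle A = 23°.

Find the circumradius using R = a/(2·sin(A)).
R = a/(2·sin(A)) = 9.2/(2·sin(23°))
R = 9.2/(2·0.390731) = 9.2/0.781462 = 11.77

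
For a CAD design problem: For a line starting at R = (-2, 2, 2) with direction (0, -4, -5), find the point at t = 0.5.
P(0.5) = (-2 + 0(0.5), 2 + (-4)(0.5), 2 + (-5)(0.5)) = (-2, 0, -0.5)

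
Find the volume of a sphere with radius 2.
Volume = (4/3) * pi * r³
Volume = (4/3) * pi * 2³
Volume = (4/3) * pi * 8
Volume = 33.51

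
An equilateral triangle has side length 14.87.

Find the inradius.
For an equilateral triangle, r = s/(2√3) where s is the side.
r = 14.87/(2√3) = 14.87/3.464102 = 4.293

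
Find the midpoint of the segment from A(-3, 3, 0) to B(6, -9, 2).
Midpoint = ((-3+6)/2, (3-9)/2, (0+2)/2) = (1.5, -3, 1)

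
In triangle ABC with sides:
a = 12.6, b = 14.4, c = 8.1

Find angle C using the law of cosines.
cos(C) = (a² + b² - c²)/(2ab)
cos(C) = (12.6² + 14.4² - 8.1²)/(2·12.6·14.4) = 300.51/362.88 = 0.828125
C = arccos(0.828125) = 34.09°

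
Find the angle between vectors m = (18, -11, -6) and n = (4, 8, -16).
m·n = 80, |m|² = 481, |n|² = 336
cos θ = 80/√161616 ≈ 0.199
θ ≈ 78.52°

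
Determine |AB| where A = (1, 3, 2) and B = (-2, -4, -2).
d = √[(-3)² + (-7)² + (-4)²] = √74 = 8.602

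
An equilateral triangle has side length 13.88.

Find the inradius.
For an equilateral triangle, r = s/(2√3) where s is the side.
r = 13.88/(2√3) = 13.88/3.464102 = 4.007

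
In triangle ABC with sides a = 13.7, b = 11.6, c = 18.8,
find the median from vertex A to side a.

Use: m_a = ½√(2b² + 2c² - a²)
m_a = ½√(2·11.6² + 2·18.8² - 13.7²)
m_a = ½√(269.12 + 706.88 - 187.69) = ½√788.31 = 14.04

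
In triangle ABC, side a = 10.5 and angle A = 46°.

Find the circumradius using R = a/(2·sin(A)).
R = a/(2·sin(A)) = 10.5/(2·sin(46°))
R = 10.5/(2·0.719340) = 10.5/1.438680 = 7.298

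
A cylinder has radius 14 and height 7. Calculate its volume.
Volume = pi * r² * h
Volume = pi * 14² * 7
Volume = pi * 196 * 7
Volume = pi * 1372
Volume = 4310.27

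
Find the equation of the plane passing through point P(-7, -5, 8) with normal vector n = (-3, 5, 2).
d = n·P = (-3)(-7) + (5)(-5) + (2)(8) = 12
Plane: -3x + 5y + 2z = 12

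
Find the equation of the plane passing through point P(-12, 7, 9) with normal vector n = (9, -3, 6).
d = n·P = (9)(-12) + (-3)(7) + (6)(9) = -75
Plane: 9x - 3y + 6z = -75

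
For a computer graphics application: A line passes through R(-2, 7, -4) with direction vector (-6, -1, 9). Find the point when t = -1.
P(-1) = (-2 + (-6)(-1), 7 + (-1)(-1), -4 + 9(-1)) = (4, 8, -13)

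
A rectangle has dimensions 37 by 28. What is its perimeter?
Perimeter = 2 * (length + width)
Perimeter = 2 * (37 + 28)
Perimeter = 2 * 65
Perimeter = 130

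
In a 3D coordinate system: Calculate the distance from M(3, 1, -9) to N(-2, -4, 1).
d = √[(-5)² + (-5)² + (10)²] = √150 = 12.25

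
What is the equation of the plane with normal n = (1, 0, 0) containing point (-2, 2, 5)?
d = n·P = (1)(-2) + (0)(2) + (0)(5) = -2
Plane: x = -2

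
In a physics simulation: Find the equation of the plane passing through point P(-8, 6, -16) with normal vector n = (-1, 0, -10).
d = n·P = (-1)(-8) + (0)(6) + (-10)(-16) = 168
Plane: -x - 10z = 168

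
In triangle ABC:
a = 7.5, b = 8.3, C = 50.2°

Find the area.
Using A = ½ab·sin(C):
A = ½·7.5·8.3·sin(50.2°) = ½·62.25·0.768284 = 23.91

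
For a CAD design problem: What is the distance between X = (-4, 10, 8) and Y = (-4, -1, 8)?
d = √[(0)² + (-11)² + (0)²] = √121 = 11.0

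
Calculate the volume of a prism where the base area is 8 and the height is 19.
Volume = base area * height
Volume = 8 * 19
Volume = 152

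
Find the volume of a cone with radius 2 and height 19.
Volume = (1/3) * pi * r² * h
Volume = (1/3) * pi * 2² * 19
Volume = (1/3) * pi * 4 * 19
Volume = (1/3) * pi * 76
Volume = 79.59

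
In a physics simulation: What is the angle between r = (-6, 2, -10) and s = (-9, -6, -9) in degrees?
r·s = 132, |r|² = 140, |s|² = 198
cos θ = 132/√27720 ≈ 0.7928
θ ≈ 37.55°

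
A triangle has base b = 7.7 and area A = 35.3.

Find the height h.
A = ½bh  →  h = 2A/b
h = 2·35.3/7.7 = 9.169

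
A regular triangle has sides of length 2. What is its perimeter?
Perimeter = number of sides * side length
Perimeter = 3 * 2
Perimeter = 6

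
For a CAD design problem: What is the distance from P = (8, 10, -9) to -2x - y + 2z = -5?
d = |(-2)(8) + (-1)(10) + 2(-9) - (-5)| / √((-2)² + (-1)² + 2²) = 39/√9 = 13.0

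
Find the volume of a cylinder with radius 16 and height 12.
Volume = pi * r² * h
Volume = pi * 16² * 12
Volume = pi * 256 * 12
Volume = pi * 3072
Volume = 9650.97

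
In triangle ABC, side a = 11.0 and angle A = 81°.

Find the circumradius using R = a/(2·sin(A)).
R = a/(2·sin(A)) = 11.0/(2·sin(81°))
R = 11.0/(2·0.987688) = 11.0/1.975377 = 5.569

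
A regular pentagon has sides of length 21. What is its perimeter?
Perimeter = number of sides * side length
Perimeter = 5 * 21
Perimeter = 105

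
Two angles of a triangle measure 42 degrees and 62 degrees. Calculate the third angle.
Sum of angles in a triangle = 180 degrees
Third angle = 180 - 42 - 62
Third angle = 76 degrees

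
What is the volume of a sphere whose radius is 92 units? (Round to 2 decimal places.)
Volume = (4/3) * pi * r³
Volume = (4/3) * pi * 92³
Volume = (4/3) * pi * 778688
Volume = 3261760.67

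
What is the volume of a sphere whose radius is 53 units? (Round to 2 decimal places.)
Volume = (4/3) * pi * r³
Volume = (4/3) * pi * 53³
Volume = (4/3) * pi * 148877
Volume = 623614.52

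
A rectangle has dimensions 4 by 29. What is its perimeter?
Perimeter = 2 * (length + width)
Perimeter = 2 * (4 + 29)
Perimeter = 2 * 33
Perimeter = 66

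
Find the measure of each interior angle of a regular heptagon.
Interior angle of a regular n-gon = (n-2)*180/n
Interior angle = (7-2)*180/7
Interior angle = 5*180/7
Interior angle = 900/7
Interior angle = 128.57 degrees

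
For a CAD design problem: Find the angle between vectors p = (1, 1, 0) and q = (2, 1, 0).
p·q = 3, |p|² = 2, |q|² = 5
cos θ = 3/√10 ≈ 0.9487
θ ≈ 18.43°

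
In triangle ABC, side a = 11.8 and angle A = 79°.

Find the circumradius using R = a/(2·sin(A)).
R = a/(2·sin(A)) = 11.8/(2·sin(79°))
R = 11.8/(2·0.981627) = 11.8/1.963254 = 6.01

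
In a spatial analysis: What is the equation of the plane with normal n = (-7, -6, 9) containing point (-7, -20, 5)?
d = n·P = (-7)(-7) + (-6)(-20) + (9)(5) = 214
Plane: -7x - 6y + 9z = 214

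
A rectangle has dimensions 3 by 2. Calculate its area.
Area = length * width
Area = 3 * 2
Area = 6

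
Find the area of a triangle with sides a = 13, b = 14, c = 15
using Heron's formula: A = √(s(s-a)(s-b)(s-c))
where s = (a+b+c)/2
s = (13+14+15)/2 = 21
A = √(21·8·7·6) = √7056 = 84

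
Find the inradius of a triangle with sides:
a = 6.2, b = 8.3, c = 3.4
s = (a+b+c)/2 = (6.2+8.3+3.4)/2 = 8.95
Area = √(s(s-a)(s-b)(s-c)) = √(8.95·2.75·0.65·5.55) = 9.42282
r = Area/s = 9.42282/8.95 = 1.053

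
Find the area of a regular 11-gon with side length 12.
For a regular 11-gon with side length s = 12:
Apothem a = s / (2*tan(pi/11)) = 12 / (2*tan(pi/11)) ≈ 20.4341
Perimeter P = 11 * 12 = 132
Area = (1/2) * P * a = (1/2) * 132 * 20.4341 = 1348.65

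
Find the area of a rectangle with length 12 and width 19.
Area = length * width
Area = 12 * 19
Area = 228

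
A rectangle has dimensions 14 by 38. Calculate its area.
Area = length * width
Area = 14 * 38
Area = 532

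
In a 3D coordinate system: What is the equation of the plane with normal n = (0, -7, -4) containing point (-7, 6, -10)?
d = n·P = (0)(-7) + (-7)(6) + (-4)(-10) = -2
Plane: -7y - 4z = -2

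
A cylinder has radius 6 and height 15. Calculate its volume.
Volume = pi * r² * h
Volume = pi * 6² * 15
Volume = pi * 36 * 15
Volume = pi * 540
Volume = 1696.46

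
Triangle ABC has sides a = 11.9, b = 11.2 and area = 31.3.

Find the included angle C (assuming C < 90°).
Area = ½ab·sin(C)  →  sin(C) = 2·Area/(ab)
sin(C) = 2·31.3/(11.9·11.2) = 0.469688
C = arcsin(0.469688) = 28.01°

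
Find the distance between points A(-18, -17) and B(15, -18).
Using the distance formula: d = sqrt((x₂-x₁)² + (y₂-y₁)²)
dx = 15 - (-18) = 33
dy = (-18) - (-17) = -1
d = sqrt(33² + (-1)²) = sqrt(1089 + 1) = sqrt(1090) = 33.02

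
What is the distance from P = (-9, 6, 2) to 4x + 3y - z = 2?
d = |4(-9) + 3(6) + (-1)(2) - (2)| / √(4² + 3² + (-1)²) = 22/√26 = 4.315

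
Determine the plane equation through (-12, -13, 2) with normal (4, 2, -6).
d = n·P = (4)(-12) + (2)(-13) + (-6)(2) = -86
Plane: 4x + 2y - 6z = -86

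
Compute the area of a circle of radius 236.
Area = pi * r²
Area = pi * 236²
Area = pi * 55696
Area = 174974.14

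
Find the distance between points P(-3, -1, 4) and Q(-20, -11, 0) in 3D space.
d = √[(-17)² + (-10)² + (-4)²] = √405 = 20.12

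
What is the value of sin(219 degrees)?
sin(219 degrees) = -0.6293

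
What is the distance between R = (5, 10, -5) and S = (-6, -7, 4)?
d = √[(-11)² + (-17)² + (9)²] = √491 = 22.16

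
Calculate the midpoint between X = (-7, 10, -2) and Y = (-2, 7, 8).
Midpoint = ((-7-2)/2, (10+7)/2, (-2+8)/2) = (-4.5, 8.5, 3)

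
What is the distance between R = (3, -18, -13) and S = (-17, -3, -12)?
d = √[(-20)² + (15)² + (1)²] = √626 = 25.02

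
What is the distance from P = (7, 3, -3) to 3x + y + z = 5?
d = |3(7) + 1(3) + 1(-3) - (5)| / √(3² + 1² + 1²) = 16/√11 = 4.824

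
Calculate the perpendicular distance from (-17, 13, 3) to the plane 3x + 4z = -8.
d = |3(-17) + 0(13) + 4(3) - (-8)| / √(3² + 0² + 4²) = 31/√25 = 6.2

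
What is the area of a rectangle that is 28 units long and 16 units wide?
Area = length * width
Area = 28 * 16
Area = 448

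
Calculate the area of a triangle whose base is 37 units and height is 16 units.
Area = (1/2) * base * height
Area = (1/2) * 37 * 16
Area = 296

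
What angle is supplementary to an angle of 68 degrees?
Supplementary angles sum to 180 degrees.
Other angle = 180 - 68
Other angle = 112 degrees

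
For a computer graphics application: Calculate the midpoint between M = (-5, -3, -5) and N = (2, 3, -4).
Midpoint = ((-5+2)/2, (-3+3)/2, (-5-4)/2) = (-1.5, 0, -4.5)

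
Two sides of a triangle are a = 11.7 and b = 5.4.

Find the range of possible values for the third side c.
By the triangle inequality: |a - b| < c < a + b
|11.7 - 5.4| < c < 11.7 + 5.4
6.3 < c < 17.1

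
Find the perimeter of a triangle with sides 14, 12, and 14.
Perimeter = sum of all sides
Perimeter = 14 + 12 + 14
Perimeter = 40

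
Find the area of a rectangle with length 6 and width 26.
Area = length * width
Area = 6 * 26
Area = 156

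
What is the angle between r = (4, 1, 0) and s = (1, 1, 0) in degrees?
r·s = 5, |r|² = 17, |s|² = 2
cos θ = 5/√34 ≈ 0.8575
θ ≈ 30.96°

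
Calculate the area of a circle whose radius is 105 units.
Area = pi * r²
Area = pi * 105²
Area = pi * 11025
Area = 34636.06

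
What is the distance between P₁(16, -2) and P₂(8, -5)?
Using the distance formula: d = sqrt((x₂-x₁)² + (y₂-y₁)²)
dx = 8 - 16 = -8
dy = (-5) - (-2) = -3
d = sqrt((-8)² + (-3)²) = sqrt(64 + 9) = sqrt(73) = 8.54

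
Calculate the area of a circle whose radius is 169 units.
Area = pi * r²
Area = pi * 169²
Area = pi * 28561
Area = 89727.03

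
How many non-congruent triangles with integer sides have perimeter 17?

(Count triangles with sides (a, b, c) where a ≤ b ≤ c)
With a ≤ b ≤ c and a + b + c = 17, the triangle inequality a + b > c gives c < 17/2, so c ≤ 8.
Iterate a from 1 to ⌊p/3⌋ = 5; for each a, b ranges from a to ⌊(p−a)/2⌋ with c = p − a − b, keeping only c ≥ b.
Triples: (1, 8, 8), (2, 7, 8), (3, 6, 8), …
Count = 8 triangles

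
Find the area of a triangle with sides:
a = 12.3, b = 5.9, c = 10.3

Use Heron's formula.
s = (a+b+c)/2 = (12.3+5.9+10.3)/2 = 14.25
A = √(s(s-a)(s-b)(s-c)) = √(14.25·1.95·8.35·3.95)
A = √916.501 = 30.27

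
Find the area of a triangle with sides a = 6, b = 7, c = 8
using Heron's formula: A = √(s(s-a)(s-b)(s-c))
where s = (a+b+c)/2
s = (6+7+8)/2 = 10.5
A = √(10.5·4.5·3.5·2.5) = √413.4375 = 20.33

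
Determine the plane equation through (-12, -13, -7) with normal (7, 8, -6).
d = n·P = (7)(-12) + (8)(-13) + (-6)(-7) = -146
Plane: 7x + 8y - 6z = -146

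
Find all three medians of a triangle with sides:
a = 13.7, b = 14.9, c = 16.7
Using m_x = ½√(2y² + 2z² - x²):
m_a = ½√(2·14.9² + 2·16.7² - 13.7²) = ½√814.11 = 14.27
m_b = ½√(2·13.7² + 2·16.7² - 14.9²) = ½√711.15 = 13.33
m_c = ½√(2·13.7² + 2·14.9² - 16.7²) = ½√540.51 = 11.62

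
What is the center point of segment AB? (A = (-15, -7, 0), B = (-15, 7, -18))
Midpoint = ((-15-15)/2, (-7+7)/2, (0-18)/2) = (-15, 0, -9)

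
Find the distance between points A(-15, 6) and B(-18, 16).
Using the distance formula: d = sqrt((x₂-x₁)² + (y₂-y₁)²)
dx = (-18) - (-15) = -3
dy = 16 - 6 = 10
d = sqrt((-3)² + 10²) = sqrt(9 + 100) = sqrt(109) = 10.44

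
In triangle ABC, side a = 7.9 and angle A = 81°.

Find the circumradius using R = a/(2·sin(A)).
R = a/(2·sin(A)) = 7.9/(2·sin(81°))
R = 7.9/(2·0.987688) = 7.9/1.975377 = 3.999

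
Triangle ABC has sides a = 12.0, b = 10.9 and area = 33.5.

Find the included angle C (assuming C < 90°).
Area = ½ab·sin(C)  →  sin(C) = 2·Area/(ab)
sin(C) = 2·33.5/(12.0·10.9) = 0.512232
C = arcsin(0.512232) = 30.81°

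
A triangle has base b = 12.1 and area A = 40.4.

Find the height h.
A = ½bh  →  h = 2A/b
h = 2·40.4/12.1 = 6.678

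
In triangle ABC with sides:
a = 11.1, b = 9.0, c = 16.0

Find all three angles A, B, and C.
By the law of cosines:
cos(A) = (b² + c² - a²)/(2bc) = 0.742326  →  A = 42.07°
cos(B) = (a² + c² - b²)/(2ac) = 0.839555  →  B = 32.91°
cos(C) = (a² + b² - c²)/(2ab) = -0.259209  →  C = 105°
Check: A + B + C = 180.0° ✓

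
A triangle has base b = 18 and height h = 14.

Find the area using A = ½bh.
A = ½·18·14 = 126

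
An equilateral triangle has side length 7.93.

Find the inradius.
For an equilateral triangle, r = s/(2√3) where s is the side.
r = 7.93/(2√3) = 7.93/3.464102 = 2.289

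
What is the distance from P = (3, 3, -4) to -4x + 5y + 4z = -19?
d = |(-4)(3) + 5(3) + 4(-4) - (-19)| / √((-4)² + 5² + 4²) = 6/√57 = 0.7947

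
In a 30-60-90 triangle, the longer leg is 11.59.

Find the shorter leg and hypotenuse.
In a 30-60-90 triangle, sides are in ratio 1 : √3 : 2.
Long leg = short leg·√3  →  short leg = 11.59/√3 = 6.691
Hypotenuse = 2·(short leg) = 2·11.59/√3 = 13.38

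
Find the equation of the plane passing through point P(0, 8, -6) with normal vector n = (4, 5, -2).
d = n·P = (4)(0) + (5)(8) + (-2)(-6) = 52
Plane: 4x + 5y - 2z = 52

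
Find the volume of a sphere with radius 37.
Volume = (4/3) * pi * r³
Volume = (4/3) * pi * 37³
Volume = (4/3) * pi * 50653
Volume = 212174.79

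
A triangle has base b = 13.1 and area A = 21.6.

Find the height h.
A = ½bh  →  h = 2A/b
h = 2·21.6/13.1 = 3.298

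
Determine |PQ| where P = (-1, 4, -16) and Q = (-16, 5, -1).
d = √[(-15)² + (1)² + (15)²] = √451 = 21.24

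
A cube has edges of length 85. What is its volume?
Volume = s³
Volume = 85³
Volume = 614125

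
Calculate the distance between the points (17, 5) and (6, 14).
Using the distance formula: d = sqrt((x₂-x₁)² + (y₂-y₁)²)
dx = 6 - 17 = -11
dy = 14 - 5 = 9
d = sqrt((-11)² + 9²) = sqrt(121 + 81) = sqrt(202) = 14.21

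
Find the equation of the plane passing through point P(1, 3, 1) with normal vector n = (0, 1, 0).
d = n·P = (0)(1) + (1)(3) + (0)(1) = 3
Plane: y = 3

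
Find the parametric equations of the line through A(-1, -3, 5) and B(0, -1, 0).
Direction vector d = B - A = (1, 2, -5)
x = -1 + t, y = -3 + 2t, z = 5 - 5t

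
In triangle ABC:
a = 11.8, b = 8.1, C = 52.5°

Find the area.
Using A = ½ab·sin(C):
A = ½·11.8·8.1·sin(52.5°) = ½·95.58·0.793353 = 37.91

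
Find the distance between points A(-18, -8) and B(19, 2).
Using the distance formula: d = sqrt((x₂-x₁)² + (y₂-y₁)²)
dx = 19 - (-18) = 37
dy = 2 - (-8) = 10
d = sqrt(37² + 10²) = sqrt(1369 + 100) = sqrt(1469) = 38.33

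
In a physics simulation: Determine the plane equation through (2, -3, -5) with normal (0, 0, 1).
d = n·P = (0)(2) + (0)(-3) + (1)(-5) = -5
Plane: z = -5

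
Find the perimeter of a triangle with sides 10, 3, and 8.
Perimeter = sum of all sides
Perimeter = 10 + 3 + 8
Perimeter = 21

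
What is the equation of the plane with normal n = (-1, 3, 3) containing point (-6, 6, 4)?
d = n·P = (-1)(-6) + (3)(6) + (3)(4) = 36
Plane: -x + 3y + 3z = 36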